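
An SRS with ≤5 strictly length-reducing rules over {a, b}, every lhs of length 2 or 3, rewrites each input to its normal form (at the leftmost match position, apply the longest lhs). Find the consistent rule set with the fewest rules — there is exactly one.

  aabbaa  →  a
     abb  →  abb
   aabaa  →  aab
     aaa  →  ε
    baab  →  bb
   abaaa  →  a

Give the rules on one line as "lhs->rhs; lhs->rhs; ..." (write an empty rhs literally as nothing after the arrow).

  | aabbaa => aaaa => a
  | abb
  | aabaa => aab
  | aaa => ε

aaa->; ba->; baa->b; bba->a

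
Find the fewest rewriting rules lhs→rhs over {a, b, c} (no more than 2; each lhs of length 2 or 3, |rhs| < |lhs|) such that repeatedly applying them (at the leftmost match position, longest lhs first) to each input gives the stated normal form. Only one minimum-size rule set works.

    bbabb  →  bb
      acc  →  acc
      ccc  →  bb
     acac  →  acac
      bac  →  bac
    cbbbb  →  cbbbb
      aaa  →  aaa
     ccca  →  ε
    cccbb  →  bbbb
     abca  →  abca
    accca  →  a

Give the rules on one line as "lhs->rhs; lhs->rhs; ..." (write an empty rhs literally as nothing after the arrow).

bba->; ccc->bb

  | bbabb => bb
  | acc
  | ccc => bb
  | acac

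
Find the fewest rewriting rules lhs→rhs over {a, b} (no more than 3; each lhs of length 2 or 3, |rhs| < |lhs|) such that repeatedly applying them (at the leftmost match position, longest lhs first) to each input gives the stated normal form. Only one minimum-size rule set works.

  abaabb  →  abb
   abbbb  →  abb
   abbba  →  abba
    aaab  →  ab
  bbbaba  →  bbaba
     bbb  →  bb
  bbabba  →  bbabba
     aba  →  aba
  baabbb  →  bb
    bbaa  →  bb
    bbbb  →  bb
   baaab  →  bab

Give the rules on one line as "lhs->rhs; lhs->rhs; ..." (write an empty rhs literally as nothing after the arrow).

  | abaabb => abbb => abb
  | abbbb => abbb => abb
  | abbba => abba
  | aaab => ab

aa->; bbb->bb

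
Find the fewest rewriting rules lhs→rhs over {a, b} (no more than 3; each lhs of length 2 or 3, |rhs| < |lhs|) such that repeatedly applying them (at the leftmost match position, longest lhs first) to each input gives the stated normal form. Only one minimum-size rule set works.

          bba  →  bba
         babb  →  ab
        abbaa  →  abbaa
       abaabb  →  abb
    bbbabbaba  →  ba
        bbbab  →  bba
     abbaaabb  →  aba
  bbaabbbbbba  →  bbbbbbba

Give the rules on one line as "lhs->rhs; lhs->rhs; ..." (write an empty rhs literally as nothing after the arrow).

  | bba
  | babb => ab
  | abbaa
  | abaabb => abb

aab->; bab->a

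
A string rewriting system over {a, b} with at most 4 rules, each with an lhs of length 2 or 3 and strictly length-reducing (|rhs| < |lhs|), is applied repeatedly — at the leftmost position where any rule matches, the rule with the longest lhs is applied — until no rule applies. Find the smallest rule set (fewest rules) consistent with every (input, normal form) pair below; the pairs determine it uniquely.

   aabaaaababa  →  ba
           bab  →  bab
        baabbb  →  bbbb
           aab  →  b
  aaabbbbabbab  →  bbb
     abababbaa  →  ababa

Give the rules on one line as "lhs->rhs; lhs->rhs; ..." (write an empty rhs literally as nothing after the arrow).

  | aabaaaababa => baaaababa => baaababa => baababa => bbaba => ba
  | bab
  | baabbb => bbbb
  | aab => b

aa->a; aab->b; bba->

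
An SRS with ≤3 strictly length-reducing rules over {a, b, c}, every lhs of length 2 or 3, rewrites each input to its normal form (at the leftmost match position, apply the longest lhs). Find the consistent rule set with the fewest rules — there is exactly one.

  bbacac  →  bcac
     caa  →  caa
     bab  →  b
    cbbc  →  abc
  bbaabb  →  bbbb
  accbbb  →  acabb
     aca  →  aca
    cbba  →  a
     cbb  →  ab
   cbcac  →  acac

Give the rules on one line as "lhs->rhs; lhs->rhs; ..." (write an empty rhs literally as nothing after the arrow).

ba->; baa->b; cb->a

  | bbacac => bcac
  | caa
  | bab => b
  | cbbc => abc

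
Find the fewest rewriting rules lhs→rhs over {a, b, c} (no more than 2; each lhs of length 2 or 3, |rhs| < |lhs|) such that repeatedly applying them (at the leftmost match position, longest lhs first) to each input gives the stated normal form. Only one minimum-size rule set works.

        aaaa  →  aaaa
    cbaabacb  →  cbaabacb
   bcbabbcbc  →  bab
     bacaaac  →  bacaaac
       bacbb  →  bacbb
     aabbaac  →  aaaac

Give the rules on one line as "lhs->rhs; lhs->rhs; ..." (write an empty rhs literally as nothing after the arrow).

  | aaaa
  | cbaabacb
  | bcbabbcbc => babbcbc => babbc => bab
  | bacaaac

bba->a; bc->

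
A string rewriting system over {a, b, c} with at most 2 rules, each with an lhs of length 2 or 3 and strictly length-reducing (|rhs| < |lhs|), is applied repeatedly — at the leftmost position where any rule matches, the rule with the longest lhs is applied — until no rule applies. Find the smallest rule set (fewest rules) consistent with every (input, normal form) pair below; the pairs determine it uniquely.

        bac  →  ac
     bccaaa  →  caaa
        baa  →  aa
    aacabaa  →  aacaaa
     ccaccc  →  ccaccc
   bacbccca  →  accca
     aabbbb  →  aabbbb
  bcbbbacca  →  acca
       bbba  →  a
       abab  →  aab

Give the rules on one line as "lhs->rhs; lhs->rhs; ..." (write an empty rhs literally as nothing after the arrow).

  | bac => ac
  | bccaaa => caaa
  | baa => aa
  | aacabaa => aacaaa

ba->a; bc->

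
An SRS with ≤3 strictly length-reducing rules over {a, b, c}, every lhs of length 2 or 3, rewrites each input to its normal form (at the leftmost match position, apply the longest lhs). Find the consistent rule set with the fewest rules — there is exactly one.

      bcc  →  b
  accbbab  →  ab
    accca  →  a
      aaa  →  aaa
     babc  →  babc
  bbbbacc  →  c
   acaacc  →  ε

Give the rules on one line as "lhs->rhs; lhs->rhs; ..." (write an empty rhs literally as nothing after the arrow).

  | bcc => b
  | accbbab => cbbab => ccab => ab
  | accca => cca => a
  | aaa

ac->; bb->c; cc->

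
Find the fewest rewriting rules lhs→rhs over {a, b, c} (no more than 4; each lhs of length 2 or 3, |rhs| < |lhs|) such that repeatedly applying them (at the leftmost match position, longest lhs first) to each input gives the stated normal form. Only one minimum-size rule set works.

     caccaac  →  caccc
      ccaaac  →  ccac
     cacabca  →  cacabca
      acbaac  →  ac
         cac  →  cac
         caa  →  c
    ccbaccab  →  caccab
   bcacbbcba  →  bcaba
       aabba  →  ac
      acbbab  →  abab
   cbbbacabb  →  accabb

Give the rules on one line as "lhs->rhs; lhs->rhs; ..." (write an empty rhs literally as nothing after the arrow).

aa->; bba->ac; cb->

  | caccaac => caccc
  | ccaaac => ccac
  | cacabca
  | acbaac => aaac => ac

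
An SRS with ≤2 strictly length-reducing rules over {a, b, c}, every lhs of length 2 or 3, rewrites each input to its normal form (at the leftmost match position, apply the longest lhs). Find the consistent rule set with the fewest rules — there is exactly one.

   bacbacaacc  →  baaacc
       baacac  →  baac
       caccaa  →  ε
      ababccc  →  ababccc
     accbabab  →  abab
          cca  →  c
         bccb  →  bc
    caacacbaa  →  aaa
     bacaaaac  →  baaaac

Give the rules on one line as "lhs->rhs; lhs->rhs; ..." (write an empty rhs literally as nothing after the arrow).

ca->; cb->

  | bacbacaacc => baacaacc => baaacc
  | baacac => baac
  | caccaa => ccaa => ca => ε
  | ababccc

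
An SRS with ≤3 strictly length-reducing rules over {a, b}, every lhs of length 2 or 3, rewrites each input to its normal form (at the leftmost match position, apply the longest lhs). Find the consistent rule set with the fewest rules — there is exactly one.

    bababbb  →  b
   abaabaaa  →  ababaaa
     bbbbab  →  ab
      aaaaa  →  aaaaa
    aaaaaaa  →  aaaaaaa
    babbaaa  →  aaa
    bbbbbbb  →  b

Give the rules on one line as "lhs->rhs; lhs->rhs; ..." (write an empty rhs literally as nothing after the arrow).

aab->ab; abb->b; bb->

  | bababbb => babbb => bbb => b
  | abaabaaa => ababaaa
  | bbbbab => bbab => ab
  | aaaaa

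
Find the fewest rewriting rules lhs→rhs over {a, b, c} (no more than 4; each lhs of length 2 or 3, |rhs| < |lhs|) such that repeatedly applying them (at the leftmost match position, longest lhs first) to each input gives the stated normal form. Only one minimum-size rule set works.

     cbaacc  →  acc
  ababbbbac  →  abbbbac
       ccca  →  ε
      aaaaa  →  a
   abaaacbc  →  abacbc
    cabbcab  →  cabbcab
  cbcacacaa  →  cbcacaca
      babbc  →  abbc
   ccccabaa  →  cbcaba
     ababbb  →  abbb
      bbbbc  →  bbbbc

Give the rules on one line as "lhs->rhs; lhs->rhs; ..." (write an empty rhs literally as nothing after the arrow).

aa->a; bab->ab; cba->; ccc->cb

  | cbaacc => acc
  | ababbbbac => aabbbbac => abbbbac
  | ccca => cba => ε
  | aaaaa => aaaa => aaa => aa => a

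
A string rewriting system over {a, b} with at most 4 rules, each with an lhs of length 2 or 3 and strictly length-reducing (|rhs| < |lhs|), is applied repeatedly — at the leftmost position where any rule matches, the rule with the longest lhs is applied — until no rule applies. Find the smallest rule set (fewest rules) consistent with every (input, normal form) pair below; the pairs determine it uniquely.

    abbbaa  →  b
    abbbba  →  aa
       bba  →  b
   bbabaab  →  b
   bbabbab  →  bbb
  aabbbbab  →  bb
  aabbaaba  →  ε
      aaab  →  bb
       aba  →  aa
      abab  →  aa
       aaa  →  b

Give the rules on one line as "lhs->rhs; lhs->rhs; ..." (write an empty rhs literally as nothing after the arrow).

  | abbbaa => abbaa => abaa => aaa => b
  | abbbba => abbba => abba => aba => aa
  | bba => b
  | bbabaab => bbaab => bab => b

aaa->b; ab->a; ba->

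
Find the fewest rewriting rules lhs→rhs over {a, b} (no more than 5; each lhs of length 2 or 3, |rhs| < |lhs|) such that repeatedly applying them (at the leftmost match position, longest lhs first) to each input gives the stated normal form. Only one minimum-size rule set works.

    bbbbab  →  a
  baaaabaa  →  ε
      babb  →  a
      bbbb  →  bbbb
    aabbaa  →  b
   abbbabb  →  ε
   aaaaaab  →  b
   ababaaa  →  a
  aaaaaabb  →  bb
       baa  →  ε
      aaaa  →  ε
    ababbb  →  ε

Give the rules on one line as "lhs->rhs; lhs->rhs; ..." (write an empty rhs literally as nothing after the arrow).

aa->; ba->a; baa->; bab->ba

  | bbbbab => bbbba => bbba => bba => ba => a
  | baaaabaa => aabaa => baa => ε
  | babb => bab => ba => a
  | bbbb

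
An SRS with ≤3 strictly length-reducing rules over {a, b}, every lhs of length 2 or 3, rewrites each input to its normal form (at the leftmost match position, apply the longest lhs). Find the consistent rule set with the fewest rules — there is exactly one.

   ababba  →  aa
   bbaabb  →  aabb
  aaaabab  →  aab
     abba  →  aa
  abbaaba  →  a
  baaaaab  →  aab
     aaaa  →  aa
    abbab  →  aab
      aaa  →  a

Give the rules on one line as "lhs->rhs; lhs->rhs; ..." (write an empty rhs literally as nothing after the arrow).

  | ababba => abba => aa
  | bbaabb => aabb
  | aaaabab => aabab => aab
  | abba => aa

aaa->a; ba->; bba->a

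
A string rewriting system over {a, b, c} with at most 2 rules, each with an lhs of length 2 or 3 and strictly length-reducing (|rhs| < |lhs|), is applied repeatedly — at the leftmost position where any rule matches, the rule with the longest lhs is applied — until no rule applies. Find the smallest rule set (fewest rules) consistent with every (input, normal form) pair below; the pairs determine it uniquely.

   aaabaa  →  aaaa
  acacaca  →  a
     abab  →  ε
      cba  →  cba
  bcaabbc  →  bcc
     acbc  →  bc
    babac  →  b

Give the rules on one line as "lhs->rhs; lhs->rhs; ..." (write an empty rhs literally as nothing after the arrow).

ab->; ac->

  | aaabaa => aaaa
  | acacaca => acaca => aca => a
  | abab => ab => ε
  | cba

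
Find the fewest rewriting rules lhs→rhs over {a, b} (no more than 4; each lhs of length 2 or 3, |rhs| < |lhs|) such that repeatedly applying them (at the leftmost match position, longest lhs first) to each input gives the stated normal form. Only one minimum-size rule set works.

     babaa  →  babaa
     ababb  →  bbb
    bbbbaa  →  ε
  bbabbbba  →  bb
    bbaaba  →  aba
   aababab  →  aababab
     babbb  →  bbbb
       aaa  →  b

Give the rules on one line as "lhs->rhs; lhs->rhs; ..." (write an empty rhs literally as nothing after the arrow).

aaa->b; abb->bb; bba->

  | babaa
  | ababb => abbb => bbb
  | bbbbaa => bba => ε
  | bbabbbba => bbbba => bb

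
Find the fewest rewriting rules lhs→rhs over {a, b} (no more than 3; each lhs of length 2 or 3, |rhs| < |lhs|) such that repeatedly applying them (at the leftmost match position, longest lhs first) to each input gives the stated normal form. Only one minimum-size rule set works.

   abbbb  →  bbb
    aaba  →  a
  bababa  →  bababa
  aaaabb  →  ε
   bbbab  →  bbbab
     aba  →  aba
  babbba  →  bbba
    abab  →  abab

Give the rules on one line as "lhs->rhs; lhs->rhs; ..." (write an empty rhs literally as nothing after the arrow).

aab->; abb->b

  | abbbb => bbb
  | aaba => a
  | bababa
  | aaaabb => aab => ε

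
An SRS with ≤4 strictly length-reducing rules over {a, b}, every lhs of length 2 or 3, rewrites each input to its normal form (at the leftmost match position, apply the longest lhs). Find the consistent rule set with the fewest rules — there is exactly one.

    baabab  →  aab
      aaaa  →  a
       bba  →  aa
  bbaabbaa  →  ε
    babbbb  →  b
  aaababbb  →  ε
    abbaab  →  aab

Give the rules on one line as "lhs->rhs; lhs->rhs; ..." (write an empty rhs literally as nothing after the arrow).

aaa->; abb->; ba->b; bb->a

  | baabab => babab => bbab => aab
  | aaaa => a
  | bba => aa
  | bbaabbaa => aaabbaa => bbaa => aaa => ε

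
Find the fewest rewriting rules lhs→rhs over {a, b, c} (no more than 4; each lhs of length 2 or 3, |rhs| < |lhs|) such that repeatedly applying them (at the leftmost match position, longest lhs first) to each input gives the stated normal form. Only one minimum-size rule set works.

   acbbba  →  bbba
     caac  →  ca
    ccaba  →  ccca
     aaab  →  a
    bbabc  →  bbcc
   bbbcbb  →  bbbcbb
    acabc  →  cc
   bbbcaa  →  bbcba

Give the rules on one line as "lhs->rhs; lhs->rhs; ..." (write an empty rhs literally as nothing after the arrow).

  | acbbba => bbba
  | caac => ca
  | ccaba => ccca
  | aaab => aac => a

ab->c; ac->; bca->cb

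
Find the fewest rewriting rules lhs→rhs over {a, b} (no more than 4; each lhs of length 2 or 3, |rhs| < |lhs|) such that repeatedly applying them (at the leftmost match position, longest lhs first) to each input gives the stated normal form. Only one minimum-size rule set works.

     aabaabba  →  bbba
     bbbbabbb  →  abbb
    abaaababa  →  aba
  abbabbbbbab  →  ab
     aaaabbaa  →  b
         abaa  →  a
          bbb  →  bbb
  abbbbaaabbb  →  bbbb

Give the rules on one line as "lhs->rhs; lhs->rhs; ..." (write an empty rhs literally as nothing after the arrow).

aa->b; baa->; bab->ab

  | aabaabba => bbaabba => bbba
  | bbbbabbb => bbbabbb => bbabbb => babbb => abbb
  | abaaababa => aababa => bbaba => baba => aba
  | abbabbbbbab => ababbbbbab => aabbbbbab => bbbbbbab => bbbbbab => bbbbab => bbbab => bbab => bab => ab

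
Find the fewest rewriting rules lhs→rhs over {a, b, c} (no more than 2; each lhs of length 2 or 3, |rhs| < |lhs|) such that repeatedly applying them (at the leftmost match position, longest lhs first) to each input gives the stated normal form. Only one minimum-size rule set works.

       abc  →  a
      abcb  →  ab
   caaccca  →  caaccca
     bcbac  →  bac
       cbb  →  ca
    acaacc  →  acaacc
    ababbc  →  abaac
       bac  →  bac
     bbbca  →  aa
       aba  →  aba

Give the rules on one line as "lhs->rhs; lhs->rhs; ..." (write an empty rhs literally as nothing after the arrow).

  | abc => a
  | abcb => ab
  | caaccca
  | bcbac => bac

bb->a; bc->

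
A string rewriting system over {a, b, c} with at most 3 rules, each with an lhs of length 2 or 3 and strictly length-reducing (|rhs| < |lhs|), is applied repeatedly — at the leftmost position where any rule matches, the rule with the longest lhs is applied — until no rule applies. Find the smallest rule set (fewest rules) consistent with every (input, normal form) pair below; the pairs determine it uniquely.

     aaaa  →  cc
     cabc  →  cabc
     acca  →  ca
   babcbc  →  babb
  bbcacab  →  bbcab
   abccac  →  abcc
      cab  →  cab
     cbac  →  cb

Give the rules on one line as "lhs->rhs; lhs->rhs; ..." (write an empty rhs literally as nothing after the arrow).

  | aaaa => caa => cc
  | cabc
  | acca => ca
  | babcbc => babb

aa->c; ac->; cbc->b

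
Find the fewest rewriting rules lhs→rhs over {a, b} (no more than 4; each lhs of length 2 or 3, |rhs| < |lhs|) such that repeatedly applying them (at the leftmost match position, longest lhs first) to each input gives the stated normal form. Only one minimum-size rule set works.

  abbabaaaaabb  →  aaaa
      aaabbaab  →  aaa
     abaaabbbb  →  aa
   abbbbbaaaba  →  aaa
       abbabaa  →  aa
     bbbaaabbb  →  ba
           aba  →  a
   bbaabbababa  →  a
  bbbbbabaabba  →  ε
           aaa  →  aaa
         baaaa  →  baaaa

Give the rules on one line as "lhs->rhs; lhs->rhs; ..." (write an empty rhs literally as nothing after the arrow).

  | abbabaaaaabb => ababaaaaabb => abaaaaabb => aaaaabb => aaaaab => aaaa
  | aaabbaab => aaabaab => aaaab => aaa
  | abaaabbbb => aaabbbb => aaabbb => aaabb => aaab => aa
  | abbbbbaaaba => abbbbaaaba => abbbaaaba => abbaaaba => abaaaba => aaaba => aaa

ab->; abb->ab; bba->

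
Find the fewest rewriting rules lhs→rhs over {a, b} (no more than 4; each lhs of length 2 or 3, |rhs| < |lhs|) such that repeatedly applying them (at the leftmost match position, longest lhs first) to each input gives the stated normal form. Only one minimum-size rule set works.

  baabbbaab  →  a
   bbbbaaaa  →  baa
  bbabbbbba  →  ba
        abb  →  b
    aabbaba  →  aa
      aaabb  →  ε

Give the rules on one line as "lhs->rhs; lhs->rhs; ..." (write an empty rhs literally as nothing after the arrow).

aaa->aa; ab->; aba->ba; bb->a

  | baabbbaab => babbaab => bbaab => aaab => aab => a
  | bbbbaaaa => abbaaaa => baaaa => baaa => baa
  | bbabbbbba => aabbbbba => abbbba => bbba => aba => ba
  | abb => b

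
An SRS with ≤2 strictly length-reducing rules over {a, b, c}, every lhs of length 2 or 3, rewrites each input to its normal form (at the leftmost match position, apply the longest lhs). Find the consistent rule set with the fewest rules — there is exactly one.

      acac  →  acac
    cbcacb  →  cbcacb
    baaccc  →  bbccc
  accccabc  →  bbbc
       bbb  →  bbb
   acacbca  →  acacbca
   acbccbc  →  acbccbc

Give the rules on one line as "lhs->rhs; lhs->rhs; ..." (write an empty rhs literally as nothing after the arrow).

  | acac
  | cbcacb
  | baaccc => bbccc
  | accccabc => accaabc => aaaabc => baabc => bbbc

aa->b; cca->aa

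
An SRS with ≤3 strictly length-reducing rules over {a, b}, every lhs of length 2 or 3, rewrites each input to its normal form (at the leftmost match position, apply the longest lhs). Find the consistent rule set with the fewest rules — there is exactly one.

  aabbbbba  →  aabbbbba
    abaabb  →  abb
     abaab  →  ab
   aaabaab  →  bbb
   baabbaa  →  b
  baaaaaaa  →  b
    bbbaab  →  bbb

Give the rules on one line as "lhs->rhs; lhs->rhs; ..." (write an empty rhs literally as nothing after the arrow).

aaa->bb; baa->

  | aabbbbba
  | abaabb => abb
  | abaab => ab
  | aaabaab => bbbaab => bbb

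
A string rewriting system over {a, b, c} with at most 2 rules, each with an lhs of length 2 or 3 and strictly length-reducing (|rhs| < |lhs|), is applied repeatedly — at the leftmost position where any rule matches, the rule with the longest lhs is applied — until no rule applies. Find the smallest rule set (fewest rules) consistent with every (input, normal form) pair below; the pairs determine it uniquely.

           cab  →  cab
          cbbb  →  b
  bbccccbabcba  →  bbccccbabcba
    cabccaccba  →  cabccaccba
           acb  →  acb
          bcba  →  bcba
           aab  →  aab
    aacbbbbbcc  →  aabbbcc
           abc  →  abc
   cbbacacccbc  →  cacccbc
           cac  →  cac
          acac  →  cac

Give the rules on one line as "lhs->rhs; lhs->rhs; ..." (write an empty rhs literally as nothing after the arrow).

aca->ca; cbb->

  | cab
  | cbbb => b
  | bbccccbabcba
  | cabccaccba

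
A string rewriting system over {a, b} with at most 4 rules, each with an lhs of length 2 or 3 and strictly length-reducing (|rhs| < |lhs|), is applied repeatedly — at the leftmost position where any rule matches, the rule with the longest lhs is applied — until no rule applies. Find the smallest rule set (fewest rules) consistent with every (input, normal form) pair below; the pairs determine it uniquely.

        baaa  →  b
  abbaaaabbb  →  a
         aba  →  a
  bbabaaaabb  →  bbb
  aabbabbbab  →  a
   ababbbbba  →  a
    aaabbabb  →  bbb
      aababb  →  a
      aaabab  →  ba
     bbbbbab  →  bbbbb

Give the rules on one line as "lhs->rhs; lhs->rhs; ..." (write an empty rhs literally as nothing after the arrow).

aa->a; aaa->; ab->a; bba->b

  | baaa => b
  | abbaaaabbb => abaaaabbb => aaaaabbb => aabbb => abbb => abb => ab => a
  | aba => aa => a
  | bbabaaaabb => bbaaaabb => baaabb => bbb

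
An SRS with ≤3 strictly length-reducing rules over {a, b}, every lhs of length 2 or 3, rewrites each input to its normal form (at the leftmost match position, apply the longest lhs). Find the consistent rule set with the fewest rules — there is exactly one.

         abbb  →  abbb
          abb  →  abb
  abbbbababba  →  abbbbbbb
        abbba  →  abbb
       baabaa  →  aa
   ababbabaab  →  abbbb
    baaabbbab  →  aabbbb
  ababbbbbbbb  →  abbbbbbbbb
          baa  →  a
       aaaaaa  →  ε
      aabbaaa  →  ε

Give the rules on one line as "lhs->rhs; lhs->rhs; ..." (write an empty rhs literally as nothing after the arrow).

  | abbb
  | abb
  | abbbbababba => abbbbbabba => abbbbbbba => abbbbbbb
  | abbba => abbb

aaa->; ba->b; baa->a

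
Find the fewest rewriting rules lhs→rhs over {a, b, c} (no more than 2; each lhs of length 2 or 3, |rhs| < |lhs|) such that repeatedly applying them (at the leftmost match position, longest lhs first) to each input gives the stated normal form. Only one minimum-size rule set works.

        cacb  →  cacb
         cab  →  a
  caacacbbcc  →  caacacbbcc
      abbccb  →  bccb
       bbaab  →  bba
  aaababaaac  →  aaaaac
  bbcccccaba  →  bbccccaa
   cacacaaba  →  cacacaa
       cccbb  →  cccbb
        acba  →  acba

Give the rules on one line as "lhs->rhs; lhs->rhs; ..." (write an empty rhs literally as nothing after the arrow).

  | cacb
  | cab => a
  | caacacbbcc
  | abbccb => bccb

ab->; cab->a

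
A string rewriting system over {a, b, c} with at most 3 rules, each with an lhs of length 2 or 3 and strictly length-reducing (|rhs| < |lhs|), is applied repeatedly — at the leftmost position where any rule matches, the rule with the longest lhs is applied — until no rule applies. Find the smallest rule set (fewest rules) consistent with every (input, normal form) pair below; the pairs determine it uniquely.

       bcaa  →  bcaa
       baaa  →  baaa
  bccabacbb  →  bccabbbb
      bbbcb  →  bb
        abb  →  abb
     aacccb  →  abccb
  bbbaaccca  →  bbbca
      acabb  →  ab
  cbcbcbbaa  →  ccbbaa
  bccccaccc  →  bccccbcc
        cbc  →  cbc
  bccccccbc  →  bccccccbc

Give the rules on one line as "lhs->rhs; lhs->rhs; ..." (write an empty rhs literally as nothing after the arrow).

ac->b; bab->a; bcb->

  | bcaa
  | baaa
  | bccabacbb => bccabbbb
  | bbbcb => bb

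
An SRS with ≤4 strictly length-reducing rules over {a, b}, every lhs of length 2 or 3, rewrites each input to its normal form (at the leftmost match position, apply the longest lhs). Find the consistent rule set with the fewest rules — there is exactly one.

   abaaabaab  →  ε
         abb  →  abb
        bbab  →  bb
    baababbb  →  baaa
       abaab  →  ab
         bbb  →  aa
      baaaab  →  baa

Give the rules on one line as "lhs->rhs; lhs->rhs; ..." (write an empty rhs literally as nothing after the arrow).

  | abaaabaab => aabaab => aab => ε
  | abb
  | bbab => bb
  | baababbb => babbb => baaa

aab->; aba->; bba->b; bbb->aa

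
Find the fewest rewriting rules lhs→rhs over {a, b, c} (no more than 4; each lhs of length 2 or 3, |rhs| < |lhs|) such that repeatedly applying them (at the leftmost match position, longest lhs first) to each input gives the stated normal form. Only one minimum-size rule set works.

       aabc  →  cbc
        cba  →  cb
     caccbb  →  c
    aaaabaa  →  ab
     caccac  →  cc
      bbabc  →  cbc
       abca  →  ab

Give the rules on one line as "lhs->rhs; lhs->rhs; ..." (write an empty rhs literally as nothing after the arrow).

  | aabc => cbc
  | cba => cb
  | caccbb => ccbb => cca => c
  | aaaabaa => caabaa => abaa => aba => ab

aa->c; ba->b; bb->a; ca->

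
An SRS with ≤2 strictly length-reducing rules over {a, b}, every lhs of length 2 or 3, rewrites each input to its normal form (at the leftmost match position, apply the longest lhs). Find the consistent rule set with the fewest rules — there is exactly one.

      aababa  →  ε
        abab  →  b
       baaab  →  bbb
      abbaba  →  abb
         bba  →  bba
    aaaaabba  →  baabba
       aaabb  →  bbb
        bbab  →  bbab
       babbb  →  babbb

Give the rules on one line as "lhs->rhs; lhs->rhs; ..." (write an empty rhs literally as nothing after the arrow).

aaa->b; aba->

  | aababa => aba => ε
  | abab => b
  | baaab => bbb
  | abbaba => abb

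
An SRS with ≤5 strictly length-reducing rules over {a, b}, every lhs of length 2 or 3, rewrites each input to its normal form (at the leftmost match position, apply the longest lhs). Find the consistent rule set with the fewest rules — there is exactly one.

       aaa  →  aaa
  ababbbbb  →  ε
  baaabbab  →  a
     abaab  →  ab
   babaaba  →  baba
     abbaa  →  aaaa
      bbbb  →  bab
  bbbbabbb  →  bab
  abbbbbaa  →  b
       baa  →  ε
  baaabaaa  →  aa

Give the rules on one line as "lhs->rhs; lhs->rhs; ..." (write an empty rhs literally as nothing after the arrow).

  | aaa
  | ababbbbb => abaabbb => abbb => aab => ε
  | baaabbab => abbab => aaab => a
  | abaab => ab

aab->; abb->aa; baa->; bbb->ba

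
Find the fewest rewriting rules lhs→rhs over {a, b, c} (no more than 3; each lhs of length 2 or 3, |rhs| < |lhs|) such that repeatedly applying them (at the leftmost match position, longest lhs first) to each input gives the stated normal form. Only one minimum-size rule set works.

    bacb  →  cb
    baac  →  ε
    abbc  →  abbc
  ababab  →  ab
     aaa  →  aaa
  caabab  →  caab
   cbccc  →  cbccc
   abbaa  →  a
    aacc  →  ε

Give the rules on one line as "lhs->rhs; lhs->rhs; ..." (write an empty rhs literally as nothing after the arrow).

  | bacb => cb
  | baac => ac => ε
  | abbc
  | ababab => abab => ab

ac->; ba->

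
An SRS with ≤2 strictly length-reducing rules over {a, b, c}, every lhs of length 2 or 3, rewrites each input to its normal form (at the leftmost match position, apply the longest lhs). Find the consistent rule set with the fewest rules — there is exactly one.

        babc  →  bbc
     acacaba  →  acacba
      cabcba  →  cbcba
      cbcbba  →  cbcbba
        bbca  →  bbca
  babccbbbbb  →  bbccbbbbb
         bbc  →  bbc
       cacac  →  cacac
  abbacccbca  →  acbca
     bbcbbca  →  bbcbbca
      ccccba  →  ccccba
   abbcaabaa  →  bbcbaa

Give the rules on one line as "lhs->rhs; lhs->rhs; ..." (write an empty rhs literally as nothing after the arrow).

  | babc => bbc
  | acacaba => acacba
  | cabcba => cbcba
  | cbcbba

ab->b; bac->a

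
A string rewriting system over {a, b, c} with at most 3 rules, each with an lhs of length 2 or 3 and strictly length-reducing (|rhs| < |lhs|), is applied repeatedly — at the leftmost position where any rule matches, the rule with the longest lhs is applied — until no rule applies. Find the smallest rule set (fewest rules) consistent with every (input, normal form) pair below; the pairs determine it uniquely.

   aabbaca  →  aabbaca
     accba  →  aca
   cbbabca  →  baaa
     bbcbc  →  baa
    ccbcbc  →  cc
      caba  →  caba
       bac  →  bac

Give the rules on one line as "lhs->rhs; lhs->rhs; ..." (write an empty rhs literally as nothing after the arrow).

bc->a; cb->

  | aabbaca
  | accba => aca
  | cbbabca => babca => baaa
  | bbcbc => babc => baa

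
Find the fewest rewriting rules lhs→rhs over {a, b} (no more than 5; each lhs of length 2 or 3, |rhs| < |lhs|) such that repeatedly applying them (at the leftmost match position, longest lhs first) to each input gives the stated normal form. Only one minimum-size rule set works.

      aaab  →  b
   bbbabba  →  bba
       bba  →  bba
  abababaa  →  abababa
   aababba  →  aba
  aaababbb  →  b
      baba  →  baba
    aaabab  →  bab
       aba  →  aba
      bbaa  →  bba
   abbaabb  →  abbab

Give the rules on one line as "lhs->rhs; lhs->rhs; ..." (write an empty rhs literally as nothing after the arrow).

  | aaab => b
  | bbbabba => aaabba => bba
  | bba
  | abababaa => abababa

aa->a; aaa->; aab->a; bbb->aa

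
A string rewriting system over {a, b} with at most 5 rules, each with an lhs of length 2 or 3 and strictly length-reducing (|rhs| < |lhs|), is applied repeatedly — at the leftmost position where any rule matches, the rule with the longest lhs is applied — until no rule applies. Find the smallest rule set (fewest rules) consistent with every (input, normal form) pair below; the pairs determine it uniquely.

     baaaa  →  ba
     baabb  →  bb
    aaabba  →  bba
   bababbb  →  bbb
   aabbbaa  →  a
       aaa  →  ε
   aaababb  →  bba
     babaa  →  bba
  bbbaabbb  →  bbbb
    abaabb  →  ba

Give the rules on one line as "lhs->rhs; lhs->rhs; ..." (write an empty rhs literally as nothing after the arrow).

  | baaaa => ba
  | baabb => baab => baa => bb
  | aaabba => bba
  | bababbb => babbab => bbaab => bbaa => bbb

aa->b; aaa->; aab->aa; abb->ba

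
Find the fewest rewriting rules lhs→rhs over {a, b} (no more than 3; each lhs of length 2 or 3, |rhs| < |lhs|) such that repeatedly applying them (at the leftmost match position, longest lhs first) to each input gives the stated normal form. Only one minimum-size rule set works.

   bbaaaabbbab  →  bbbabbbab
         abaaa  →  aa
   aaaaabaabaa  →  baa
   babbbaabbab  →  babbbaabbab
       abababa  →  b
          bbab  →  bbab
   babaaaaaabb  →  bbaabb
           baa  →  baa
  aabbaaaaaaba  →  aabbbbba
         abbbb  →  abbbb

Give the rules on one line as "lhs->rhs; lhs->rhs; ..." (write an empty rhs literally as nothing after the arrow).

  | bbaaaabbbab => bbbabbbab
  | abaaa => aa
  | aaaaabaabaa => baabaabaa => baabaa => baa
  | babbbaabbab

aaa->b; aba->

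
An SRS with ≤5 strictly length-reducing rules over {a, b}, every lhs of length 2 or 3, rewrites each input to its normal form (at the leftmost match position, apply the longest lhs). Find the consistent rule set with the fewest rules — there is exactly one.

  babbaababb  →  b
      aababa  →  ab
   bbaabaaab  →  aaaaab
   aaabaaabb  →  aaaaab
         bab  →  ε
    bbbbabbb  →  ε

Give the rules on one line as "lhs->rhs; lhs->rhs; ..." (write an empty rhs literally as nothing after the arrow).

abb->b; ba->b; baa->aa; bb->

  | babbaababb => bbbaababb => baababb => aababb => aabbb => abb => b
  | aababa => aabba => aba => ab
  | bbaabaaab => aabaaab => aaaaab
  | aaabaaabb => aaaaaabb => aaaaab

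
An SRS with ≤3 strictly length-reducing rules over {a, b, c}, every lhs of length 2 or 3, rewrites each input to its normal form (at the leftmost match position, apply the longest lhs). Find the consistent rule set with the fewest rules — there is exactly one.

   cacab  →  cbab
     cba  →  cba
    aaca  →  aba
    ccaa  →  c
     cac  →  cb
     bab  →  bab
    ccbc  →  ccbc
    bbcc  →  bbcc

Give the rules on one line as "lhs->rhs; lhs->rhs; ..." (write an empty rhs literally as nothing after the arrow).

ac->b; caa->

  | cacab => cbab
  | cba
  | aaca => aba
  | ccaa => c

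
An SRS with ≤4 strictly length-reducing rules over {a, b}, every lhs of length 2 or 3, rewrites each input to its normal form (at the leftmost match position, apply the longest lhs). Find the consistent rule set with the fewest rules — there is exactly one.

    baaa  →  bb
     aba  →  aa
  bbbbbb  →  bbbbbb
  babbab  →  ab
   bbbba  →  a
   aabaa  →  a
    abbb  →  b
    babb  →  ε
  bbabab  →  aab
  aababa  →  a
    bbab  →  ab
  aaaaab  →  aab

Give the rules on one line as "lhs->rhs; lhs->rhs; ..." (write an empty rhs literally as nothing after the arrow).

aaa->bb; abb->; ba->a

  | baaa => aaa => bb
  | aba => aa
  | bbbbbb
  | babbab => abbab => ab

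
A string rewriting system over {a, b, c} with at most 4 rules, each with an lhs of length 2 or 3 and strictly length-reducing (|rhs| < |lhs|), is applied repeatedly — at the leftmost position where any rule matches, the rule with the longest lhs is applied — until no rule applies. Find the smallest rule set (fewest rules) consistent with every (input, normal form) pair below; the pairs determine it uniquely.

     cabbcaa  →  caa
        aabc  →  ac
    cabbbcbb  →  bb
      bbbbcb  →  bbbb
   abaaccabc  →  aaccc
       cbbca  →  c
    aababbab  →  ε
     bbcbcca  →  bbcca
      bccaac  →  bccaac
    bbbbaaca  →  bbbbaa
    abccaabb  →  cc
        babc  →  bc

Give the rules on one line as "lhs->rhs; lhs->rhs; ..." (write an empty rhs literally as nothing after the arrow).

  | cabbcaa => cbcaa => caa
  | aabc => ac
  | cabbbcbb => cbbcbb => bcbb => bb
  | bbbbcb => bbbb

ab->; aca->a; bca->c; cb->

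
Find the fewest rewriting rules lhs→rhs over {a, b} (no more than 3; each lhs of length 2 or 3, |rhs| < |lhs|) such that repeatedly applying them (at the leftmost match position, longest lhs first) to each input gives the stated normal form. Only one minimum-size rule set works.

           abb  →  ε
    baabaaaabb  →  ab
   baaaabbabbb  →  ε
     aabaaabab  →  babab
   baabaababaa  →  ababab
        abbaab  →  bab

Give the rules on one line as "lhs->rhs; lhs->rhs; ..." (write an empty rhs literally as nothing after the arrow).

  | abb => aa => ε
  | baabaaaabb => bbaaaabb => abaaabb => ababb => abaa => ab
  | baaaabbabbb => baabbabbb => bbbabbb => ababbb => abaab => abb => aa => ε
  | aabaaabab => baaabab => babab

aa->; bb->a; bba->ab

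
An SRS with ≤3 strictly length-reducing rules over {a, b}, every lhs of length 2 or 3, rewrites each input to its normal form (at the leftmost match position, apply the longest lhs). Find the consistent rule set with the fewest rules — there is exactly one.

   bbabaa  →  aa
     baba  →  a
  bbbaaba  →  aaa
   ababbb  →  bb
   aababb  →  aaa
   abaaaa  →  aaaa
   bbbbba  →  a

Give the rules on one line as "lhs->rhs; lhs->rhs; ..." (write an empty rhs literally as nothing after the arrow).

  | bbabaa => babaa => abaa => aa
  | baba => aba => a
  | bbbaaba => bbaaba => baaba => aaba => aaa
  | ababbb => abbb => bb

aab->aa; ab->; ba->a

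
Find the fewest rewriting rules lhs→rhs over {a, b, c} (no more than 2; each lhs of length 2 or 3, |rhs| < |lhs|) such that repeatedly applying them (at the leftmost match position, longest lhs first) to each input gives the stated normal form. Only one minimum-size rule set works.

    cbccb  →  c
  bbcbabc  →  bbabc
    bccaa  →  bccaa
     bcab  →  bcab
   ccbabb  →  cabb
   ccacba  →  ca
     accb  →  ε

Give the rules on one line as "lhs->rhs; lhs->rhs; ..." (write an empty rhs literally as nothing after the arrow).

  | cbccb => ccb => c
  | bbcbabc => bbabc
  | bccaa
  | bcab

ac->; cb->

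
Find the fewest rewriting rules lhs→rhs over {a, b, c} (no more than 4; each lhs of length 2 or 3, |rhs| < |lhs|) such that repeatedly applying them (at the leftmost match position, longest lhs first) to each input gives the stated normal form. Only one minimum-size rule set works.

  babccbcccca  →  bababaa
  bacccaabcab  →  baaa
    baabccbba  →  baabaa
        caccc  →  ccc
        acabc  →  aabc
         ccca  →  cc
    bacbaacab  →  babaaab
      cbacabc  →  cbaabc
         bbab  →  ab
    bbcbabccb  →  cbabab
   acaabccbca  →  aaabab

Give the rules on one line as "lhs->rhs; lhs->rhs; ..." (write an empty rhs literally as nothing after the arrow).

ac->a; bb->; bcc->ba; ca->

  | babccbcccca => bababcccca => bababacca => bababaca => bababaa
  | bacccaabcab => baccaabcab => bacaabcab => baaabcab => baaabb => baaa
  | baabccbba => baababba => baabaa
  | caccc => ccc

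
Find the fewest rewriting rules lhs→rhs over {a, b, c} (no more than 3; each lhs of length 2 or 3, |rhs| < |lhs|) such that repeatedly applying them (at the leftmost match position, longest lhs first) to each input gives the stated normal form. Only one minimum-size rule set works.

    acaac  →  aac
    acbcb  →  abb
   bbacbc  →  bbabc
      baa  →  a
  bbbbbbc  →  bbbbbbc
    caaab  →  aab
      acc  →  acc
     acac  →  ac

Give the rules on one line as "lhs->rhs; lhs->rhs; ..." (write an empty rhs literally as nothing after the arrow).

  | acaac => aac
  | acbcb => abcb => abb
  | bbacbc => bbabc
  | baa => a

baa->a; ca->; cb->b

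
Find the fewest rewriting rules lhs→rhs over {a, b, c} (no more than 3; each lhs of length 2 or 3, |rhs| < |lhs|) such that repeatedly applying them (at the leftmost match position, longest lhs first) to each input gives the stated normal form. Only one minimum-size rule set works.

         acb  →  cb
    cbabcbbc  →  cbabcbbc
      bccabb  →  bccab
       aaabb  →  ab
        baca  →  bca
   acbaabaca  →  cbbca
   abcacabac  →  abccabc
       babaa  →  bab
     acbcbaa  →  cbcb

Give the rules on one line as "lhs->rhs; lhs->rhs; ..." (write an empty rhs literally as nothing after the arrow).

aa->; abb->ab; ac->c

  | acb => cb
  | cbabcbbc
  | bccabb => bccab
  | aaabb => abb => ab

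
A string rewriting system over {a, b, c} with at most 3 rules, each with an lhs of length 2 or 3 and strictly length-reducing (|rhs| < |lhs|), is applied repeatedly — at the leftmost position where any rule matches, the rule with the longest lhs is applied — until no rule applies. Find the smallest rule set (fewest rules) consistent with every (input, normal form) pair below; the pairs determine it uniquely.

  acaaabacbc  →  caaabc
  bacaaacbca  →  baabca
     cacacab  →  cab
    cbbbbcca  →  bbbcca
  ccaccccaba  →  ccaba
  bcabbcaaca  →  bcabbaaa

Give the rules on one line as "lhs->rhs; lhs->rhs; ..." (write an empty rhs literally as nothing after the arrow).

  | acaaabacbc => caaabacbc => caaabcbc => caaabc
  | bacaaacbca => bcaaacbca => bcaacbca => bcacbca => baabca
  | cacacab => aaacab => aacab => acab => cab
  | cbbbbcca => bbbcca

ac->c; cac->aa; cb->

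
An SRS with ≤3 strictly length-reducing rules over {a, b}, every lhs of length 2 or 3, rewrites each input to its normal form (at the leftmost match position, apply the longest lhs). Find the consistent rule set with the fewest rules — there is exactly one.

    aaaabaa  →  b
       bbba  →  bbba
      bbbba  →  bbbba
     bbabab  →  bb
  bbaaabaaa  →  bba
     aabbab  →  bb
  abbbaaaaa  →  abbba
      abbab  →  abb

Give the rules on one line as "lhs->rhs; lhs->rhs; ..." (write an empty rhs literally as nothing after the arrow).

aa->; bab->b

  | aaaabaa => aabaa => baa => b
  | bbba
  | bbbba
  | bbabab => bbab => bb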